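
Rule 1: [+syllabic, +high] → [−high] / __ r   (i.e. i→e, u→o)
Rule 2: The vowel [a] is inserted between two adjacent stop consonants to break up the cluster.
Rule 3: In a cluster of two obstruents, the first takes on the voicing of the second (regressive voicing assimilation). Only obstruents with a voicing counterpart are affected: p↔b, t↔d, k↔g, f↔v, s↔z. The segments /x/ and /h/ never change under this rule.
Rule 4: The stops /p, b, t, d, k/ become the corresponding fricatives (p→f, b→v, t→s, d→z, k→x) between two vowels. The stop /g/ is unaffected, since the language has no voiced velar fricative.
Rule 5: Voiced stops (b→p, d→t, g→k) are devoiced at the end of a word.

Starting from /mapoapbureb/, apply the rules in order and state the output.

Rule 1 (pre-rhotic lowering): /u/ is a high vowel immediately before /r/, so it lowers to [o]. /mapoapbureb/ → mapoapboreb.
Rule 2 (stop-cluster a-epenthesis): /p/ and /b/ form a stop–stop cluster, so [a] is inserted between them. /mapoapboreb/ → mapoapaboreb.
Rule 3 (regressive voicing assimilation): no segment meets the environment; /mapoapaboreb/ is unchanged.
Rule 4 (intervocalic spirantization): /p/ is a stop between vowels /a/ and /o/, so it spirantizes to the fricative [f]. /p/ is a stop between vowels /a/ and /a/, so it spirantizes to the fricative [f]. /b/ is a stop between vowels /a/ and /o/, so it spirantizes to the fricative [v]. /mapoapaboreb/ → mafoafavoreb.
Rule 5 (final devoicing): /b/ is a voiced stop in word-final position, so it devoices to [p]. /mafoafavoreb/ → mafoafavorep.

mafoafavorep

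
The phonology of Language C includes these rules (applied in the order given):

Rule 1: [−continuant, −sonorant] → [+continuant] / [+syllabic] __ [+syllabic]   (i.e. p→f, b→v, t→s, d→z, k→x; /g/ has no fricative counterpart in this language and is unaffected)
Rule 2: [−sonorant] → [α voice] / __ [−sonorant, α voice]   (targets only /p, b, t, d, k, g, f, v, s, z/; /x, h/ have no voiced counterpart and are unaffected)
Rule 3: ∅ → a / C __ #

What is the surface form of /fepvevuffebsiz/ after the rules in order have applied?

Rule 1 (intervocalic spirantization): no segment meets the environment; /fepvevuffebsiz/ is unchanged.
Rule 2 (regressive voicing assimilation): /p/ precedes the voiced obstruent /v/, so it voices to [b] by assimilation. /b/ precedes the voiceless obstruent /s/, so it devoices to [p] by assimilation. /fepvevuffebsiz/ → febvevuffepsiz.
Rule 3 (final a-epenthesis): the form ends in the consonant /z/, so [a] is inserted word-finally. /febvevuffepsiz/ → febvevuffepsiza.

febvevuffepsiza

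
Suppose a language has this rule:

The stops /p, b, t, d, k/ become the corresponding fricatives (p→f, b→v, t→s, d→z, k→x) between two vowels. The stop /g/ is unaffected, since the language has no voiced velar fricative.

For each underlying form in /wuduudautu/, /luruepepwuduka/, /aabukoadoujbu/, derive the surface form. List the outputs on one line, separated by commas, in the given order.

/wuduudautu/: /d/ is a stop between vowels /u/ and /u/, so it spirantizes to the fricative [z]. /d/ is a stop between vowels /u/ and /a/, so it spirantizes to the fricative [z]. /t/ is a stop between vowels /u/ and /u/, so it spirantizes to the fricative [s]. → [wuzuuzausu].
/luruepepwuduka/: /p/ is a stop between vowels /e/ and /e/, so it spirantizes to the fricative [f]. /d/ is a stop between vowels /u/ and /u/, so it spirantizes to the fricative [z]. /k/ is a stop between vowels /u/ and /a/, so it spirantizes to the fricative [x]. → [luruefepwuzuxa].
/aabukoadoujbu/: /b/ is a stop between vowels /a/ and /u/, so it spirantizes to the fricative [v]. /k/ is a stop between vowels /u/ and /o/, so it spirantizes to the fricative [x]. /d/ is a stop between vowels /a/ and /o/, so it spirantizes to the fricative [z]. → [aavuxoazoujbu].

wuzuuzausu, luruefepwuzuxa, aavuxoazoujbu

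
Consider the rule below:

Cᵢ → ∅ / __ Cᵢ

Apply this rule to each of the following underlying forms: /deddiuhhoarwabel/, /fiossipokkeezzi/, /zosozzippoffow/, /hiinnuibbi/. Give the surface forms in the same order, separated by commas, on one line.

/deddiuhhoarwabel/: /dd/ is a geminate; the first /d/ deletes. /hh/ is a geminate; the first /h/ deletes. → [dediuhoarwabel].
/fiossipokkeezzi/: /ss/ is a geminate; the first /s/ deletes. /kk/ is a geminate; the first /k/ deletes. /zz/ is a geminate; the first /z/ deletes. → [fiosipokeezi].
/zosozzippoffow/: /zz/ is a geminate; the first /z/ deletes. /pp/ is a geminate; the first /p/ deletes. /ff/ is a geminate; the first /f/ deletes. → [zosozipofow].
/hiinnuibbi/: /nn/ is a geminate; the first /n/ deletes. /bb/ is a geminate; the first /b/ deletes. → [hiinuibi].

dediuhoarwabel, fiosipokeezi, zosozipofow, hiinuibi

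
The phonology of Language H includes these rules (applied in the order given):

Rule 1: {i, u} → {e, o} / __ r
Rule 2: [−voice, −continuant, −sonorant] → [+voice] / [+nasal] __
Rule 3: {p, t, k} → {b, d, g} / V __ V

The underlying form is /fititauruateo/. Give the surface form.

fididaoruadeo

Rule 1 (pre-rhotic lowering): /u/ is a high vowel immediately before /r/, so it lowers to [o]. /fititauruateo/ → fititaoruateo.
Rule 2 (post-nasal voicing): no segment meets the environment; /fititaoruateo/ is unchanged.
Rule 3 (intervocalic voicing): /t/ is a voiceless stop between vowels /i/ and /i/, so it voices to [d]. /t/ is a voiceless stop between vowels /i/ and /a/, so it voices to [d]. /t/ is a voiceless stop between vowels /a/ and /e/, so it voices to [d]. /fititaoruateo/ → fididaoruadeo.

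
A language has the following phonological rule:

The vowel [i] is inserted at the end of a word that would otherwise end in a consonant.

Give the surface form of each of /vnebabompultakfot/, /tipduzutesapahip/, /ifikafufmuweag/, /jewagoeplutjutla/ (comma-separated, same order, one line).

/vnebabompultakfot/: the form ends in the consonant /t/, so [i] is inserted word-finally. → [vnebabompultakfoti].
/tipduzutesapahip/: the form ends in the consonant /p/, so [i] is inserted word-finally. → [tipduzutesapahipi].
/ifikafufmuweag/: the form ends in the consonant /g/, so [i] is inserted word-finally. → [ifikafufmuweagi].
/jewagoeplutjutla/: the rule's environment is not met; surfaces unchanged as [jewagoeplutjutla].

vnebabompultakfoti, tipduzutesapahipi, ifikafufmuweagi, jewagoeplutjutla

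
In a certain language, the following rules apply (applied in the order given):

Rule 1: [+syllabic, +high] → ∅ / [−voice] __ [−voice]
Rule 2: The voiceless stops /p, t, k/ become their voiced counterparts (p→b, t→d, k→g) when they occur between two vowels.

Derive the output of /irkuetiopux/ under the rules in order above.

irkuediopx

Rule 1 (high vowel syncope): /u/ is a high vowel flanked by voiceless consonants /p/ and /x/, so it deletes. /irkuetiopux/ → irkuetiopx.
Rule 2 (intervocalic voicing): /t/ is a voiceless stop between vowels /e/ and /i/, so it voices to [d]. /irkuetiopx/ → irkuediopx.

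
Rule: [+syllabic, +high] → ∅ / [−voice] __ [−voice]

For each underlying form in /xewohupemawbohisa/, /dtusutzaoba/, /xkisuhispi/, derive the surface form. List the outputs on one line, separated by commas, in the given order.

/xewohupemawbohisa/: /u/ is a high vowel flanked by voiceless consonants /h/ and /p/, so it deletes. /i/ is a high vowel flanked by voiceless consonants /h/ and /s/, so it deletes. → [xewohpemawbohsa].
/dtusutzaoba/: /u/ is a high vowel flanked by voiceless consonants /t/ and /s/, so it deletes. /u/ is a high vowel flanked by voiceless consonants /s/ and /t/, so it deletes. → [dtstzaoba].
/xkisuhispi/: /i/ is a high vowel flanked by voiceless consonants /k/ and /s/, so it deletes. /u/ is a high vowel flanked by voiceless consonants /s/ and /h/, so it deletes. /i/ is a high vowel flanked by voiceless consonants /h/ and /s/, so it deletes. → [xkshspi].

xewohpemawbohsa, dtstzaoba, xkshspi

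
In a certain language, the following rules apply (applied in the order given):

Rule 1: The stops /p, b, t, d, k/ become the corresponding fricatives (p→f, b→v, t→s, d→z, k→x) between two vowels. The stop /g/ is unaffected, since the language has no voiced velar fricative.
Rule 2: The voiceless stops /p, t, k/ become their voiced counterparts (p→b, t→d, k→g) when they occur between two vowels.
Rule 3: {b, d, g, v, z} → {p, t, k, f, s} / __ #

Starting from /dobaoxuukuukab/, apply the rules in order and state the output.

dovaoxuuxuuxap

Rule 1 (intervocalic spirantization): /b/ is a stop between vowels /o/ and /a/, so it spirantizes to the fricative [v]. /k/ is a stop between vowels /u/ and /u/, so it spirantizes to the fricative [x]. /k/ is a stop between vowels /u/ and /a/, so it spirantizes to the fricative [x]. /dobaoxuukuukab/ → dovaoxuuxuuxab.
Rule 2 (intervocalic voicing): no segment meets the environment; /dovaoxuuxuuxab/ is unchanged.
Rule 3 (final devoicing): /b/ is a voiced obstruent in word-final position, so it devoices to [p]. /dovaoxuuxuuxab/ → dovaoxuuxuuxap.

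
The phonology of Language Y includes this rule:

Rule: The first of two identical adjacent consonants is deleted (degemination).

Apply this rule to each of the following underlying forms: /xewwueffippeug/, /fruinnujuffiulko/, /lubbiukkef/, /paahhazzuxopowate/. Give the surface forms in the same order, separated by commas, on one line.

/xewwueffippeug/: /ww/ is a geminate; the first /w/ deletes. /ff/ is a geminate; the first /f/ deletes. /pp/ is a geminate; the first /p/ deletes. → [xewuefipeug].
/fruinnujuffiulko/: /nn/ is a geminate; the first /n/ deletes. /ff/ is a geminate; the first /f/ deletes. → [fruinujufiulko].
/lubbiukkef/: /bb/ is a geminate; the first /b/ deletes. /kk/ is a geminate; the first /k/ deletes. → [lubiukef].
/paahhazzuxopowate/: /hh/ is a geminate; the first /h/ deletes. /zz/ is a geminate; the first /z/ deletes. → [paahazuxopowate].

xewuefipeug, fruinujufiulko, lubiukef, paahazuxopowate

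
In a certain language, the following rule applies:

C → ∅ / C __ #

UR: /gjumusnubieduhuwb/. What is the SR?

/b/ is the second consonant of a word-final cluster /wb/, so it deletes.
The other instances of /g/, /j/, /m/, /s/, /n/, /b/, /d/, /h/, /w/ do not occur in the required environment and remain unchanged.
Surface form: [gjumusnubieduhuw].

gjumusnubieduhuw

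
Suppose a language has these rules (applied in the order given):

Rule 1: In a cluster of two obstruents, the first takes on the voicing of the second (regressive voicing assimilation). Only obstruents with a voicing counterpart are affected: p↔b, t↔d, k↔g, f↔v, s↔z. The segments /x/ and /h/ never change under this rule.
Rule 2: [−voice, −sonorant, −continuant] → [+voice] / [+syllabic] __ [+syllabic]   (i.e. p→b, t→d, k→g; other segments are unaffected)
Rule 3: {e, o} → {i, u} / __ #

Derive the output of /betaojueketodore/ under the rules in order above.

Rule 1 (regressive voicing assimilation): no segment meets the environment; /betaojueketodore/ is unchanged.
Rule 2 (intervocalic voicing): /t/ is a voiceless stop between vowels /e/ and /a/, so it voices to [d]. /k/ is a voiceless stop between vowels /e/ and /e/, so it voices to [g]. /t/ is a voiceless stop between vowels /e/ and /o/, so it voices to [d]. /betaojueketodore/ → bedaojuegedodore.
Rule 3 (final vowel raising): /e/ is a mid vowel in word-final position, so it raises to [i]. /bedaojuegedodore/ → bedaojuegedodori.

bedaojuegedodori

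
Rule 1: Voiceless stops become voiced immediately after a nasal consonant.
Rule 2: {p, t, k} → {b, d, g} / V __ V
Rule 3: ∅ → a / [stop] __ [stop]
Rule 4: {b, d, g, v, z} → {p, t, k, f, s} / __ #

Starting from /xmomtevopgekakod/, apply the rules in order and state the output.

xmomdevopagegagot

Rule 1 (post-nasal voicing): /t/ is a voiceless stop immediately after the nasal /m/, so it voices to [d]. /xmomtevopgekakod/ → xmomdevopgekakod.
Rule 2 (intervocalic voicing): /k/ is a voiceless stop between vowels /e/ and /a/, so it voices to [g]. /k/ is a voiceless stop between vowels /a/ and /o/, so it voices to [g]. /xmomdevopgekakod/ → xmomdevopgegagod.
Rule 3 (stop-cluster a-epenthesis): /p/ and /g/ form a stop–stop cluster, so [a] is inserted between them. /xmomdevopgegagod/ → xmomdevopagegagod.
Rule 4 (final devoicing): /d/ is a voiced obstruent in word-final position, so it devoices to [t]. /xmomdevopagegagod/ → xmomdevopagegagot.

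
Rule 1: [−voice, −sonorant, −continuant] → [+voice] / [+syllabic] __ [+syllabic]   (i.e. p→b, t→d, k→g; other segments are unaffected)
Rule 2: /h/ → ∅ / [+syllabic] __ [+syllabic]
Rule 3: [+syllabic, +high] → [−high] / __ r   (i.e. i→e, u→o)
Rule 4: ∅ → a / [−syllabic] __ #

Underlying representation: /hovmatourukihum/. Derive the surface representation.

Rule 1 (intervocalic voicing): /t/ is a voiceless stop between vowels /a/ and /o/, so it voices to [d]. /k/ is a voiceless stop between vowels /u/ and /i/, so it voices to [g]. /hovmatourukihum/ → hovmadourugihum.
Rule 2 (intervocalic h-deletion): /h/ occurs between vowels /i/ and /u/, so it deletes. /hovmadourugihum/ → hovmadourugium.
Rule 3 (pre-rhotic lowering): /u/ is a high vowel immediately before /r/, so it lowers to [o]. /hovmadourugium/ → hovmadoorugium.
Rule 4 (final a-epenthesis): the form ends in the consonant /m/, so [a] is inserted word-finally. /hovmadoorugium/ → hovmadoorugiuma.

hovmadoorugiuma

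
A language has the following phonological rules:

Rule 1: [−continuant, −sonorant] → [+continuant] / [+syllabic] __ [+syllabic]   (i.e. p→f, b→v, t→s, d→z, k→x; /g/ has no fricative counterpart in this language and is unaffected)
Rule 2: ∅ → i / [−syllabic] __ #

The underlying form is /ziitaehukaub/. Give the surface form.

ziisaehuxaubi

Rule 1 (intervocalic spirantization): /t/ is a stop between vowels /i/ and /a/, so it spirantizes to the fricative [s]. /k/ is a stop between vowels /u/ and /a/, so it spirantizes to the fricative [x]. /ziitaehukaub/ → ziisaehuxaub.
Rule 2 (final i-epenthesis): the form ends in the consonant /b/, so [i] is inserted word-finally. /ziisaehuxaub/ → ziisaehuxaubi.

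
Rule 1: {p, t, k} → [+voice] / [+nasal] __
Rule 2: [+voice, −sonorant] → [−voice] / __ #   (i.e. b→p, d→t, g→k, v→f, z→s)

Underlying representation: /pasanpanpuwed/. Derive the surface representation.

pasanbanbuwet

Rule 1 (post-nasal voicing): /p/ is a voiceless stop immediately after the nasal /n/, so it voices to [b]. /p/ is a voiceless stop immediately after the nasal /n/, so it voices to [b]. /pasanpanpuwed/ → pasanbanbuwed.
Rule 2 (final devoicing): /d/ is a voiced obstruent in word-final position, so it devoices to [t]. /pasanbanbuwed/ → pasanbanbuwet.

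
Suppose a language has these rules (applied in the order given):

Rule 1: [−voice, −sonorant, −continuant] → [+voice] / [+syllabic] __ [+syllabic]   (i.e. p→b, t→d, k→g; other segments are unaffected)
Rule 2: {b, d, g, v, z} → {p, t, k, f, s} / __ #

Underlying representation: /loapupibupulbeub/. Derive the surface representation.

Rule 1 (intervocalic voicing): /p/ is a voiceless stop between vowels /a/ and /u/, so it voices to [b]. /p/ is a voiceless stop between vowels /u/ and /i/, so it voices to [b]. /p/ is a voiceless stop between vowels /u/ and /u/, so it voices to [b]. /loapupibupulbeub/ → loabubibubulbeub.
Rule 2 (final devoicing): /b/ is a voiced obstruent in word-final position, so it devoices to [p]. /loabubibubulbeub/ → loabubibubulbeup.

loabubibubulbeup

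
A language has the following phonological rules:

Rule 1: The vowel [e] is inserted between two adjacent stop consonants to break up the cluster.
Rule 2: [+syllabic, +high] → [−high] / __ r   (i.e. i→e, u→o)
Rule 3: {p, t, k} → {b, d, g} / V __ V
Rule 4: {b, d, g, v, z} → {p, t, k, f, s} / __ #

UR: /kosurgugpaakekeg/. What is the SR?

Rule 1 (stop-cluster e-epenthesis): /g/ and /p/ form a stop–stop cluster, so [e] is inserted between them. /kosurgugpaakekeg/ → kosurgugepaakekeg.
Rule 2 (pre-rhotic lowering): /u/ is a high vowel immediately before /r/, so it lowers to [o]. /kosurgugepaakekeg/ → kosorgugepaakekeg.
Rule 3 (intervocalic voicing): /p/ is a voiceless stop between vowels /e/ and /a/, so it voices to [b]. /k/ is a voiceless stop between vowels /a/ and /e/, so it voices to [g]. /k/ is a voiceless stop between vowels /e/ and /e/, so it voices to [g]. /kosorgugepaakekeg/ → kosorgugebaagegeg.
Rule 4 (final devoicing): /g/ is a voiced obstruent in word-final position, so it devoices to [k]. /kosorgugebaagegeg/ → kosorgugebaagegek.

kosorgugebaagegek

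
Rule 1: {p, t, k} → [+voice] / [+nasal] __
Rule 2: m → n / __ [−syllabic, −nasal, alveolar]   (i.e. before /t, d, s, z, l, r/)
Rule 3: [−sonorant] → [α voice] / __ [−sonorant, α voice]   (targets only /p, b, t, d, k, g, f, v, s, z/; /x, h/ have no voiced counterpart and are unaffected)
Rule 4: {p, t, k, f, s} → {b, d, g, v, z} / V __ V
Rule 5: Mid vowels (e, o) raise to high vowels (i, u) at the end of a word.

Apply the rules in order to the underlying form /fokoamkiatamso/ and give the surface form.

fogoamgiadansu

Rule 1 (post-nasal voicing): /k/ is a voiceless stop immediately after the nasal /m/, so it voices to [g]. /fokoamkiatamso/ → fokoamgiatamso.
Rule 2 (nasal place assimilation): /m/ precedes the alveolar consonant /s/, so it assimilates in place to [n]. /fokoamgiatamso/ → fokoamgiatanso.
Rule 3 (regressive voicing assimilation): no segment meets the environment; /fokoamgiatanso/ is unchanged.
Rule 4 (intervocalic voicing): /k/ is a voiceless obstruent between vowels /o/ and /o/, so it voices to [g]. /t/ is a voiceless obstruent between vowels /a/ and /a/, so it voices to [d]. /fokoamgiatanso/ → fogoamgiadanso.
Rule 5 (final vowel raising): /o/ is a mid vowel in word-final position, so it raises to [u]. /fogoamgiadanso/ → fogoamgiadansu.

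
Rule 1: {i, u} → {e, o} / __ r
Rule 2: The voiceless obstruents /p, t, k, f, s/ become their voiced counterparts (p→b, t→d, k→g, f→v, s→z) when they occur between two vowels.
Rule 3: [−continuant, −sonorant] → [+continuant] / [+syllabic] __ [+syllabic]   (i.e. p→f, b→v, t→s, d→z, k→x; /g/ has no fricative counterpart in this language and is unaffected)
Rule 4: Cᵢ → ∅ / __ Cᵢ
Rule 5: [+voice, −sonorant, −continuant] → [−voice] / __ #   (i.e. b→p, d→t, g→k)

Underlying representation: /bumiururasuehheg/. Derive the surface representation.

Rule 1 (pre-rhotic lowering): /u/ is a high vowel immediately before /r/, so it lowers to [o]. /u/ is a high vowel immediately before /r/, so it lowers to [o]. /bumiururasuehheg/ → bumiororasuehheg.
Rule 2 (intervocalic voicing): /s/ is a voiceless obstruent between vowels /a/ and /u/, so it voices to [z]. /bumiororasuehheg/ → bumiororazuehheg.
Rule 3 (intervocalic spirantization): no segment meets the environment; /bumiororazuehheg/ is unchanged.
Rule 4 (degemination): /hh/ is a geminate; the first /h/ deletes. /bumiororazuehheg/ → bumiororazueheg.
Rule 5 (final devoicing): /g/ is a voiced stop in word-final position, so it devoices to [k]. /bumiororazueheg/ → bumiororazuehek.

bumiororazuehek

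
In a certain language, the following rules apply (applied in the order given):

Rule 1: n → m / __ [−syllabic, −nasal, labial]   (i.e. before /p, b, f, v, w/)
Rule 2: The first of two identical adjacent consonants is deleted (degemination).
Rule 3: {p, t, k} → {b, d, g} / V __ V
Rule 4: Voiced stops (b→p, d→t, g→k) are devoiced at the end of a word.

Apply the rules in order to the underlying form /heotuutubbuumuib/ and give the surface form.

Rule 1 (nasal place assimilation): no segment meets the environment; /heotuutubbuumuib/ is unchanged.
Rule 2 (degemination): /bb/ is a geminate; the first /b/ deletes. /heotuutubbuumuib/ → heotuutubuumuib.
Rule 3 (intervocalic voicing): /t/ is a voiceless stop between vowels /o/ and /u/, so it voices to [d]. /t/ is a voiceless stop between vowels /u/ and /u/, so it voices to [d]. /heotuutubuumuib/ → heoduudubuumuib.
Rule 4 (final devoicing): /b/ is a voiced stop in word-final position, so it devoices to [p]. /heoduudubuumuib/ → heoduudubuumuip.

heoduudubuumuip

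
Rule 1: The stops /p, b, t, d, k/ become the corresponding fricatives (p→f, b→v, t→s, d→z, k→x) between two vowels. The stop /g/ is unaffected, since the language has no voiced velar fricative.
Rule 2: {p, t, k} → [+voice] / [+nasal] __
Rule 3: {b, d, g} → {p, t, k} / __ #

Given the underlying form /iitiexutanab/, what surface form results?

iisiexusanap

Rule 1 (intervocalic spirantization): /t/ is a stop between vowels /i/ and /i/, so it spirantizes to the fricative [s]. /t/ is a stop between vowels /u/ and /a/, so it spirantizes to the fricative [s]. /iitiexutanab/ → iisiexusanab.
Rule 2 (post-nasal voicing): no segment meets the environment; /iisiexusanab/ is unchanged.
Rule 3 (final devoicing): /b/ is a voiced stop in word-final position, so it devoices to [p]. /iisiexusanab/ → iisiexusanap.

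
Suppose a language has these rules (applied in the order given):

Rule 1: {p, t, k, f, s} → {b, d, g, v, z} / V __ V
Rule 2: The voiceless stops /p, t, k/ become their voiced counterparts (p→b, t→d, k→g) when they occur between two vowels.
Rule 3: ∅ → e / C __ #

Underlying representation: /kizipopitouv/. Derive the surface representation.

Rule 1 (intervocalic voicing): /p/ is a voiceless obstruent between vowels /i/ and /o/, so it voices to [b]. /p/ is a voiceless obstruent between vowels /o/ and /i/, so it voices to [b]. /t/ is a voiceless obstruent between vowels /i/ and /o/, so it voices to [d]. /kizipopitouv/ → kizibobidouv.
Rule 2 (intervocalic voicing): no segment meets the environment; /kizibobidouv/ is unchanged.
Rule 3 (final e-epenthesis): the form ends in the consonant /v/, so [e] is inserted word-finally. /kizibobidouv/ → kizibobidouve.

kizibobidouve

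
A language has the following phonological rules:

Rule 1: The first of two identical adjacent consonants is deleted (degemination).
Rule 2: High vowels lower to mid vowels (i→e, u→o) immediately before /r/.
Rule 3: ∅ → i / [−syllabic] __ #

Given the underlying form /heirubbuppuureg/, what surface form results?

heerubupuoregi

Rule 1 (degemination): /bb/ is a geminate; the first /b/ deletes. /pp/ is a geminate; the first /p/ deletes. /heirubbuppuureg/ → heirubupuureg.
Rule 2 (pre-rhotic lowering): /i/ is a high vowel immediately before /r/, so it lowers to [e]. /u/ is a high vowel immediately before /r/, so it lowers to [o]. /heirubupuureg/ → heerubupuoreg.
Rule 3 (final i-epenthesis): the form ends in the consonant /g/, so [i] is inserted word-finally. /heerubupuoreg/ → heerubupuoregi.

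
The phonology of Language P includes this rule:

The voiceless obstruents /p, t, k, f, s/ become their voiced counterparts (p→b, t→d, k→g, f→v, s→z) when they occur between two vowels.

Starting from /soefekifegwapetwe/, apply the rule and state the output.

soevegivegwabetwe

/f/ is a voiceless obstruent between vowels /e/ and /e/, so it voices to [v].
/k/ is a voiceless obstruent between vowels /e/ and /i/, so it voices to [g].
/f/ is a voiceless obstruent between vowels /i/ and /e/, so it voices to [v].
/p/ is a voiceless obstruent between vowels /a/ and /e/, so it voices to [b].
The other instances of /s/, /t/ do not occur in the required environment and remain unchanged.
Surface form: [soevegivegwabetwe].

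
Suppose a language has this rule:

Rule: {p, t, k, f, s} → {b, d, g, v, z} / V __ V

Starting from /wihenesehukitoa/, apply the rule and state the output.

/s/ is a voiceless obstruent between vowels /e/ and /e/, so it voices to [z].
/k/ is a voiceless obstruent between vowels /u/ and /i/, so it voices to [g].
/t/ is a voiceless obstruent between vowels /i/ and /o/, so it voices to [d].
Surface form: [wihenezehugidoa].

wihenezehugidoa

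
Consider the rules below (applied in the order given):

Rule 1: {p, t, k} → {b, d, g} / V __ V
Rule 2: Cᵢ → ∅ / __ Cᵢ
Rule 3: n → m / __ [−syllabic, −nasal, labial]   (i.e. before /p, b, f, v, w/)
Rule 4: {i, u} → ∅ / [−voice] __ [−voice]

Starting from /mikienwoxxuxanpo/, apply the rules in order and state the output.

Rule 1 (intervocalic voicing): /k/ is a voiceless stop between vowels /i/ and /i/, so it voices to [g]. /mikienwoxxuxanpo/ → migienwoxxuxanpo.
Rule 2 (degemination): /xx/ is a geminate; the first /x/ deletes. /migienwoxxuxanpo/ → migienwoxuxanpo.
Rule 3 (nasal place assimilation): /n/ precedes the labial consonant /w/, so it assimilates in place to [m]. /n/ precedes the labial consonant /p/, so it assimilates in place to [m]. /migienwoxuxanpo/ → migiemwoxuxampo.
Rule 4 (high vowel syncope): /u/ is a high vowel flanked by voiceless consonants /x/ and /x/, so it deletes. /migiemwoxuxampo/ → migiemwoxxampo.

migiemwoxxampo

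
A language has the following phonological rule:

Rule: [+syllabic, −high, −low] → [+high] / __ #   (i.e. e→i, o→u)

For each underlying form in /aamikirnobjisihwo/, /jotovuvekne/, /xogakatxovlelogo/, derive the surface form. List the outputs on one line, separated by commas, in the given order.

aamikirnobjisihwu, jotovuvekni, xogakatxovlelogu

/aamikirnobjisihwo/: /o/ is a mid vowel in word-final position, so it raises to [u]. → [aamikirnobjisihwu].
/jotovuvekne/: /e/ is a mid vowel in word-final position, so it raises to [i]. → [jotovuvekni].
/xogakatxovlelogo/: /o/ is a mid vowel in word-final position, so it raises to [u]. → [xogakatxovlelogu].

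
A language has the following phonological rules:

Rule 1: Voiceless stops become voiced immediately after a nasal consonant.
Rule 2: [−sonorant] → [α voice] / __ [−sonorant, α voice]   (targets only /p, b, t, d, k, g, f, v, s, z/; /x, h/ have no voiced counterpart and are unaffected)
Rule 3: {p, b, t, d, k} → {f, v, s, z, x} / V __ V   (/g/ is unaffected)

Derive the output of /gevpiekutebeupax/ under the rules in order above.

Rule 1 (post-nasal voicing): no segment meets the environment; /gevpiekutebeupax/ is unchanged.
Rule 2 (regressive voicing assimilation): /v/ precedes the voiceless obstruent /p/, so it devoices to [f] by assimilation. /gevpiekutebeupax/ → gefpiekutebeupax.
Rule 3 (intervocalic spirantization): /k/ is a stop between vowels /e/ and /u/, so it spirantizes to the fricative [x]. /t/ is a stop between vowels /u/ and /e/, so it spirantizes to the fricative [s]. /b/ is a stop between vowels /e/ and /e/, so it spirantizes to the fricative [v]. /p/ is a stop between vowels /u/ and /a/, so it spirantizes to the fricative [f]. /gefpiekutebeupax/ → gefpiexuseveufax.

gefpiexuseveufax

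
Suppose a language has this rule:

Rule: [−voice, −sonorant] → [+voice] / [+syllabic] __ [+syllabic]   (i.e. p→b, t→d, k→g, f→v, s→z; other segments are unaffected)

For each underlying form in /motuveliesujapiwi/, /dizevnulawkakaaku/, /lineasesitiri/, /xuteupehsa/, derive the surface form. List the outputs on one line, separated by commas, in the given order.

moduveliezujabiwi, dizevnulawkagaagu, lineazezidiri, xudeubehsa

/motuveliesujapiwi/: /t/ is a voiceless obstruent between vowels /o/ and /u/, so it voices to [d]. /s/ is a voiceless obstruent between vowels /e/ and /u/, so it voices to [z]. /p/ is a voiceless obstruent between vowels /a/ and /i/, so it voices to [b]. → [moduveliezujabiwi].
/dizevnulawkakaaku/: /k/ is a voiceless obstruent between vowels /a/ and /a/, so it voices to [g]. /k/ is a voiceless obstruent between vowels /a/ and /u/, so it voices to [g]. → [dizevnulawkagaagu].
/lineasesitiri/: /s/ is a voiceless obstruent between vowels /a/ and /e/, so it voices to [z]. /s/ is a voiceless obstruent between vowels /e/ and /i/, so it voices to [z]. /t/ is a voiceless obstruent between vowels /i/ and /i/, so it voices to [d]. → [lineazezidiri].
/xuteupehsa/: /t/ is a voiceless obstruent between vowels /u/ and /e/, so it voices to [d]. /p/ is a voiceless obstruent between vowels /u/ and /e/, so it voices to [b]. → [xudeubehsa].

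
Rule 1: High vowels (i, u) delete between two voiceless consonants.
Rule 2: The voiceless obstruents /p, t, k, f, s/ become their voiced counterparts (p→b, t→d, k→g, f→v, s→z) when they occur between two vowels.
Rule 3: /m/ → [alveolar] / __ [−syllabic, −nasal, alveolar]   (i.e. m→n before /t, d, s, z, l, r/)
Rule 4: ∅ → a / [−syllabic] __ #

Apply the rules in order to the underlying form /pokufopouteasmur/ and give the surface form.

pokfoboudeasmura

Rule 1 (high vowel syncope): /u/ is a high vowel flanked by voiceless consonants /k/ and /f/, so it deletes. /pokufopouteasmur/ → pokfopouteasmur.
Rule 2 (intervocalic voicing): /p/ is a voiceless obstruent between vowels /o/ and /o/, so it voices to [b]. /t/ is a voiceless obstruent between vowels /u/ and /e/, so it voices to [d]. /pokfopouteasmur/ → pokfoboudeasmur.
Rule 3 (nasal place assimilation): no segment meets the environment; /pokfoboudeasmur/ is unchanged.
Rule 4 (final a-epenthesis): the form ends in the consonant /r/, so [a] is inserted word-finally. /pokfoboudeasmur/ → pokfoboudeasmura.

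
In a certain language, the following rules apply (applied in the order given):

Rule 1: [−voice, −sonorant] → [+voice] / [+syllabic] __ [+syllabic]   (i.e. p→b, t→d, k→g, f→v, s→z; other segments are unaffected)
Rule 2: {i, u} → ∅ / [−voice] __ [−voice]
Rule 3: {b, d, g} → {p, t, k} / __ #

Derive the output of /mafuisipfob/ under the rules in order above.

Rule 1 (intervocalic voicing): /f/ is a voiceless obstruent between vowels /a/ and /u/, so it voices to [v]. /s/ is a voiceless obstruent between vowels /i/ and /i/, so it voices to [z]. /mafuisipfob/ → mavuizipfob.
Rule 2 (high vowel syncope): no segment meets the environment; /mavuizipfob/ is unchanged.
Rule 3 (final devoicing): /b/ is a voiced stop in word-final position, so it devoices to [p]. /mavuizipfob/ → mavuizipfop.

mavuizipfop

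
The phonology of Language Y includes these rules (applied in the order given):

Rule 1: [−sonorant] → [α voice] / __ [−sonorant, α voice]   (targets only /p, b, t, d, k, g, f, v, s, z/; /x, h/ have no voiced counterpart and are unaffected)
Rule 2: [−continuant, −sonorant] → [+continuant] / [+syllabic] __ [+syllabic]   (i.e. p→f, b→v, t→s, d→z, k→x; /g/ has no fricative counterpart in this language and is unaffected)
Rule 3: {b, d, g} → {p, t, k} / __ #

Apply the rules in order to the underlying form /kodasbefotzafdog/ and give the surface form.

kozazbefodzavdok

Rule 1 (regressive voicing assimilation): /s/ precedes the voiced obstruent /b/, so it voices to [z] by assimilation. /t/ precedes the voiced obstruent /z/, so it voices to [d] by assimilation. /f/ precedes the voiced obstruent /d/, so it voices to [v] by assimilation. /kodasbefotzafdog/ → kodazbefodzavdog.
Rule 2 (intervocalic spirantization): /d/ is a stop between vowels /o/ and /a/, so it spirantizes to the fricative [z]. /kodazbefodzavdog/ → kozazbefodzavdog.
Rule 3 (final devoicing): /g/ is a voiced stop in word-final position, so it devoices to [k]. /kozazbefodzavdog/ → kozazbefodzavdok.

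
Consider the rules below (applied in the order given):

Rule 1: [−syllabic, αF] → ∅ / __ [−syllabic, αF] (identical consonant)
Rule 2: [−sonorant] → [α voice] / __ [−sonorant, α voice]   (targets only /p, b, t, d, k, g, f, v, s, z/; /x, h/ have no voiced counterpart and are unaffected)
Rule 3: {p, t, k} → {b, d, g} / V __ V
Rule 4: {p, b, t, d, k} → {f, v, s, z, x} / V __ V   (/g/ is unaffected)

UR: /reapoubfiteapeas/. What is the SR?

Rule 1 (degemination): no segment meets the environment; /reapoubfiteapeas/ is unchanged.
Rule 2 (regressive voicing assimilation): /b/ precedes the voiceless obstruent /f/, so it devoices to [p] by assimilation. /reapoubfiteapeas/ → reapoupfiteapeas.
Rule 3 (intervocalic voicing): /p/ is a voiceless stop between vowels /a/ and /o/, so it voices to [b]. /t/ is a voiceless stop between vowels /i/ and /e/, so it voices to [d]. /p/ is a voiceless stop between vowels /a/ and /e/, so it voices to [b]. /reapoupfiteapeas/ → reaboupfideabeas.
Rule 4 (intervocalic spirantization): /b/ is a stop between vowels /a/ and /o/, so it spirantizes to the fricative [v]. /d/ is a stop between vowels /i/ and /e/, so it spirantizes to the fricative [z]. /b/ is a stop between vowels /a/ and /e/, so it spirantizes to the fricative [v]. /reaboupfideabeas/ → reavoupfizeaveas.

reavoupfizeaveas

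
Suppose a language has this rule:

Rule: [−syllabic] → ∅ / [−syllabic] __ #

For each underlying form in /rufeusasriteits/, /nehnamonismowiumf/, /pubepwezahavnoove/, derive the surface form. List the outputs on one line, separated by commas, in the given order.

/rufeusasriteits/: /s/ is the second consonant of a word-final cluster /ts/, so it deletes. → [rufeusasriteit].
/nehnamonismowiumf/: /f/ is the second consonant of a word-final cluster /mf/, so it deletes. → [nehnamonismowium].
/pubepwezahavnoove/: the rule's environment is not met; surfaces unchanged as [pubepwezahavnoove].

rufeusasriteit, nehnamonismowium, pubepwezahavnoove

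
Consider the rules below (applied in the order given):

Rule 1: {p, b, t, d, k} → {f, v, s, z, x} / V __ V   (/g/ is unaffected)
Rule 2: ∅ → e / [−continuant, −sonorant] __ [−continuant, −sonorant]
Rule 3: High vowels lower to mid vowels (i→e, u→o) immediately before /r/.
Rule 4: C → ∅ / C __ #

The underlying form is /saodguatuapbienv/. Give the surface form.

saodeguasuapebien

Rule 1 (intervocalic spirantization): /t/ is a stop between vowels /a/ and /u/, so it spirantizes to the fricative [s]. /saodguatuapbienv/ → saodguasuapbienv.
Rule 2 (stop-cluster e-epenthesis): /d/ and /g/ form a stop–stop cluster, so [e] is inserted between them. /p/ and /b/ form a stop–stop cluster, so [e] is inserted between them. /saodguasuapbienv/ → saodeguasuapebienv.
Rule 3 (pre-rhotic lowering): no segment meets the environment; /saodeguasuapebienv/ is unchanged.
Rule 4 (final cluster simplification): /v/ is the second consonant of a word-final cluster /nv/, so it deletes. /saodeguasuapebienv/ → saodeguasuapebien.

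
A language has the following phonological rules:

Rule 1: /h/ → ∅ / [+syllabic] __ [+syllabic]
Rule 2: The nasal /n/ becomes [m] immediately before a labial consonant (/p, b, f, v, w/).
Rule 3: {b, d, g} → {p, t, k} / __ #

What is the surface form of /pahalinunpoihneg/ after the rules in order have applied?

Rule 1 (intervocalic h-deletion): /h/ occurs between vowels /a/ and /a/, so it deletes. /pahalinunpoihneg/ → paalinunpoihneg.
Rule 2 (nasal place assimilation): /n/ precedes the labial consonant /p/, so it assimilates in place to [m]. /paalinunpoihneg/ → paalinumpoihneg.
Rule 3 (final devoicing): /g/ is a voiced stop in word-final position, so it devoices to [k]. /paalinumpoihneg/ → paalinumpoihnek.

paalinumpoihnek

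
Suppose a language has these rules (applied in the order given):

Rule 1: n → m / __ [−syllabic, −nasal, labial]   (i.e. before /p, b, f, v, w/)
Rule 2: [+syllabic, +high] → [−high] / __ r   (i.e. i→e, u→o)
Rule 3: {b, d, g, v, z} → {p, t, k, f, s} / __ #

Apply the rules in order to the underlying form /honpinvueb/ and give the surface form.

hompimvuep

Rule 1 (nasal place assimilation): /n/ precedes the labial consonant /p/, so it assimilates in place to [m]. /n/ precedes the labial consonant /v/, so it assimilates in place to [m]. /honpinvueb/ → hompimvueb.
Rule 2 (pre-rhotic lowering): no segment meets the environment; /hompimvueb/ is unchanged.
Rule 3 (final devoicing): /b/ is a voiced obstruent in word-final position, so it devoices to [p]. /hompimvueb/ → hompimvuep.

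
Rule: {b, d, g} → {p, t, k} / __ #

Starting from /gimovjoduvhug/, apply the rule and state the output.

Scanning /gimovjoduvhug/: /g/ at position 1 is not in the conditioning environment; /d/ at position 8 is not in the conditioning environment; /g/ is a voiced stop in word-final position, so it devoices to [k].
Result: [gimovjoduvhuk].

gimovjoduvhuk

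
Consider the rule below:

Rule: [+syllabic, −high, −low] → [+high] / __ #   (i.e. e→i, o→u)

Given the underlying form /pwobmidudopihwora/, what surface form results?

pwobmidudopihwora

No segment of /pwobmidudopihwora/ meets the structural description of the rule, so the form surfaces unchanged.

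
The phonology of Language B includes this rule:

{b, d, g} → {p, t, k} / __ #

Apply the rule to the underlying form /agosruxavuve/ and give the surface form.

agosruxavuve

No segment of /agosruxavuve/ meets the structural description of the rule, so the form surfaces unchanged.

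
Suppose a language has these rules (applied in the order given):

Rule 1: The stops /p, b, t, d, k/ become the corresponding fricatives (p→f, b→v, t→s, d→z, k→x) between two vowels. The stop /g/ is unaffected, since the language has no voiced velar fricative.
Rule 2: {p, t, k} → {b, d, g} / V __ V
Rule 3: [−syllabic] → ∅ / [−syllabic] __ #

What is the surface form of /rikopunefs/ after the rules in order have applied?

rixofunef

Rule 1 (intervocalic spirantization): /k/ is a stop between vowels /i/ and /o/, so it spirantizes to the fricative [x]. /p/ is a stop between vowels /o/ and /u/, so it spirantizes to the fricative [f]. /rikopunefs/ → rixofunefs.
Rule 2 (intervocalic voicing): no segment meets the environment; /rixofunefs/ is unchanged.
Rule 3 (final cluster simplification): /s/ is the second consonant of a word-final cluster /fs/, so it deletes. /rixofunefs/ → rixofunef.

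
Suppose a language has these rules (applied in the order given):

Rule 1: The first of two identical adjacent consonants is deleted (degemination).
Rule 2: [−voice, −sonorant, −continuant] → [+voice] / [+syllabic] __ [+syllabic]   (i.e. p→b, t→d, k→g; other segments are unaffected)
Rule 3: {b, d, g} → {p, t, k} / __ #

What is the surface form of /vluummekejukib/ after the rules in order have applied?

vluumegejugip

Rule 1 (degemination): /mm/ is a geminate; the first /m/ deletes. /vluummekejukib/ → vluumekejukib.
Rule 2 (intervocalic voicing): /k/ is a voiceless stop between vowels /e/ and /e/, so it voices to [g]. /k/ is a voiceless stop between vowels /u/ and /i/, so it voices to [g]. /vluumekejukib/ → vluumegejugib.
Rule 3 (final devoicing): /b/ is a voiced stop in word-final position, so it devoices to [p]. /vluumegejugib/ → vluumegejugip.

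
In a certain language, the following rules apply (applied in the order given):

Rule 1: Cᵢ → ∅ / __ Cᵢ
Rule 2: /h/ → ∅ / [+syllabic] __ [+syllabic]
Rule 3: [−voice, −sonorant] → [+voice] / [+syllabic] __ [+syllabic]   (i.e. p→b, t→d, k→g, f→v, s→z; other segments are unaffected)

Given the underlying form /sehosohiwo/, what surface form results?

Rule 1 (degemination): no segment meets the environment; /sehosohiwo/ is unchanged.
Rule 2 (intervocalic h-deletion): /h/ occurs between vowels /e/ and /o/, so it deletes. /h/ occurs between vowels /o/ and /i/, so it deletes. /sehosohiwo/ → seosoiwo.
Rule 3 (intervocalic voicing): /s/ is a voiceless obstruent between vowels /o/ and /o/, so it voices to [z]. /seosoiwo/ → seozoiwo.

seozoiwo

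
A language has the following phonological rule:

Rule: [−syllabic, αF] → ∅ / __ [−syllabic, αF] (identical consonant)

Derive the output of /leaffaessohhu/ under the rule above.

/ff/ is a geminate; the first /f/ deletes.
/ss/ is a geminate; the first /s/ deletes.
/hh/ is a geminate; the first /h/ deletes.
Surface form: [leafaesohu].

leafaesohu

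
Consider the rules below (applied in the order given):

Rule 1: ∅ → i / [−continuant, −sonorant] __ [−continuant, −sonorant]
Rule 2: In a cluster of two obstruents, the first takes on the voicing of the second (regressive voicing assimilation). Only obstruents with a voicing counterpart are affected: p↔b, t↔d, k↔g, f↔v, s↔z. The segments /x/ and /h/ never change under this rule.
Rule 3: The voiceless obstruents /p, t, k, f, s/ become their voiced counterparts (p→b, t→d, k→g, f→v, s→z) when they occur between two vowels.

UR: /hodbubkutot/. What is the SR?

Rule 1 (stop-cluster i-epenthesis): /d/ and /b/ form a stop–stop cluster, so [i] is inserted between them. /b/ and /k/ form a stop–stop cluster, so [i] is inserted between them. /hodbubkutot/ → hodibubikutot.
Rule 2 (regressive voicing assimilation): no segment meets the environment; /hodibubikutot/ is unchanged.
Rule 3 (intervocalic voicing): /k/ is a voiceless obstruent between vowels /i/ and /u/, so it voices to [g]. /t/ is a voiceless obstruent between vowels /u/ and /o/, so it voices to [d]. /hodibubikutot/ → hodibubigudot.

hodibubigudot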